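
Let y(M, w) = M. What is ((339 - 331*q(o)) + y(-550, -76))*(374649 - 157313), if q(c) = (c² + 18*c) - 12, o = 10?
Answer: -19325299784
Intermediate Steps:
q(c) = -12 + c² + 18*c
((339 - 331*q(o)) + y(-550, -76))*(374649 - 157313) = ((339 - 331*(-12 + 10² + 18*10)) - 550)*(374649 - 157313) = ((339 - 331*(-12 + 100 + 180)) - 550)*217336 = ((339 - 331*268) - 550)*217336 = ((339 - 88708) - 550)*217336 = (-88369 - 550)*217336 = -88919*217336 = -19325299784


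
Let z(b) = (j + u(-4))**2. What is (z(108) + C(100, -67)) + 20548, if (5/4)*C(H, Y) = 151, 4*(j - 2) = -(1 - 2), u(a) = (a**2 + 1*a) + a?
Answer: 1661909/80 ≈ 20774.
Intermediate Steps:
u(a) = a**2 + 2*a (u(a) = (a**2 + a) + a = (a + a**2) + a = a**2 + 2*a)
j = 9/4 (j = 2 + (-(1 - 2))/4 = 2 + (-(-1))/4 = 2 + (-1*(-1))/4 = 2 + (1/4)*1 = 2 + 1/4 = 9/4 ≈ 2.2500)
C(H, Y) = 604/5 (C(H, Y) = (4/5)*151 = 604/5)
z(b) = 1681/16 (z(b) = (9/4 - 4*(2 - 4))**2 = (9/4 - 4*(-2))**2 = (9/4 + 8)**2 = (41/4)**2 = 1681/16)
(z(108) + C(100, -67)) + 20548 = (1681/16 + 604/5) + 20548 = 18069/80 + 20548 = 1661909/80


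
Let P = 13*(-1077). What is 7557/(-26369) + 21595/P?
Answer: -675244112/369192369 ≈ -1.8290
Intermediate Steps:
P = -14001
7557/(-26369) + 21595/P = 7557/(-26369) + 21595/(-14001) = 7557*(-1/26369) + 21595*(-1/14001) = -7557/26369 - 21595/14001 = -675244112/369192369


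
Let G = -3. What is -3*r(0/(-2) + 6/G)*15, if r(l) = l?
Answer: 90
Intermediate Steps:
-3*r(0/(-2) + 6/G)*15 = -3*(0/(-2) + 6/(-3))*15 = -3*(0*(-½) + 6*(-⅓))*15 = -3*(0 - 2)*15 = -3*(-2)*15 = 6*15 = 90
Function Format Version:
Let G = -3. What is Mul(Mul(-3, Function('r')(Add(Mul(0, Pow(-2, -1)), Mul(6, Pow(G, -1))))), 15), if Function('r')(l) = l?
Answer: 90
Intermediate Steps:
Mul(Mul(-3, Function('r')(Add(Mul(0, Pow(-2, -1)), Mul(6, Pow(G, -1))))), 15) = Mul(Mul(-3, Add(Mul(0, Pow(-2, -1)), Mul(6, Pow(-3, -1)))), 15) = Mul(Mul(-3, Add(Mul(0, Rational(-1, 2)), Mul(6, Rational(-1, 3)))), 15) = Mul(Mul(-3, Add(0, -2)), 15) = Mul(Mul(-3, -2), 15) = Mul(6, 15) = 90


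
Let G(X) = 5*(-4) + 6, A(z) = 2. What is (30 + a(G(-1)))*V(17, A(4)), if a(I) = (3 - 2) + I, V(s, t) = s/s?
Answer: 17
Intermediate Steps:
G(X) = -14 (G(X) = -20 + 6 = -14)
V(s, t) = 1
a(I) = 1 + I
(30 + a(G(-1)))*V(17, A(4)) = (30 + (1 - 14))*1 = (30 - 13)*1 = 17*1 = 17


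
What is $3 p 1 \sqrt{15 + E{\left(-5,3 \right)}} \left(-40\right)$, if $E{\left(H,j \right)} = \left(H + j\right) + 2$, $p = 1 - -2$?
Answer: $- 360 \sqrt{15} \approx -1394.3$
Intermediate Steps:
$p = 3$ ($p = 1 + 2 = 3$)
$E{\left(H,j \right)} = 2 + H + j$
$3 p 1 \sqrt{15 + E{\left(-5,3 \right)}} \left(-40\right) = 3 \cdot 3 \cdot 1 \sqrt{15 + \left(2 - 5 + 3\right)} \left(-40\right) = 9 \cdot 1 \sqrt{15 + 0} \left(-40\right) = 9 \sqrt{15} \left(-40\right) = - 360 \sqrt{15}$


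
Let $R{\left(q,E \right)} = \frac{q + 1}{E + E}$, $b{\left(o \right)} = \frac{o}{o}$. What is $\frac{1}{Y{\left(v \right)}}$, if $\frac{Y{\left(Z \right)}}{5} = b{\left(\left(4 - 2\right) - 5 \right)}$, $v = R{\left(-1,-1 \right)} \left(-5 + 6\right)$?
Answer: $\frac{1}{5} \approx 0.2$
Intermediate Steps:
$b{\left(o \right)} = 1$
$R{\left(q,E \right)} = \frac{1 + q}{2 E}$
$v = 0$ ($v = \frac{1 - 1}{2 \left(-1\right)} \left(-5 + 6\right) = \frac{1}{2} \left(-1\right) 0 \cdot 1 = 0 \cdot 1 = 0$)
$Y{\left(Z \right)} = 5$ ($Y{\left(Z \right)} = 5 \cdot 1 = 5$)
$\frac{1}{Y{\left(v \right)}} = \frac{1}{5}$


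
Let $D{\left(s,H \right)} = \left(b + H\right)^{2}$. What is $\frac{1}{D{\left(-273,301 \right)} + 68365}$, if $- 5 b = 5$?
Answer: $\frac{1}{158365} \approx 6.3145 \cdot 10^{-6}$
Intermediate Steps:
$b = -1$ ($b = \left(- \frac{1}{5}\right) 5 = -1$)
$D{\left(s,H \right)} = \left(-1 + H\right)^{2}$
$\frac{1}{D{\left(-273,301 \right)} + 68365} = \frac{1}{\left(-1 + 301\right)^{2} + 68365} = \frac{1}{300^{2} + 68365} = \frac{1}{90000 + 68365} = \frac{1}{158365}$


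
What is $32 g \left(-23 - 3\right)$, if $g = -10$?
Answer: $8320$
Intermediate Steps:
$32 g \left(-23 - 3\right) = 32 \left(-10\right) \left(-23 - 3\right) = - 320 \left(-23 - 3\right) = \left(-320\right) \left(-26\right) = 8320$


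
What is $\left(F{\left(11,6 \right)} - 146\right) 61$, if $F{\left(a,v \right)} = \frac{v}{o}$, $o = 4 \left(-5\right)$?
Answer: $- \frac{89243}{10} \approx -8924.3$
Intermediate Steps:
$o = -20$
$F{\left(a,v \right)} = - \frac{v}{20}$ ($F{\left(a,v \right)} = \frac{v}{-20} = v \left(- \frac{1}{20}\right) = - \frac{v}{20}$)
$\left(F{\left(11,6 \right)} - 146\right) 61 = \left(\left(- \frac{1}{20}\right) 6 - 146\right) 61 = \left(- \frac{3}{10} - 146\right) 61 = \left(- \frac{1463}{10}\right) 61 = - \frac{89243}{10}$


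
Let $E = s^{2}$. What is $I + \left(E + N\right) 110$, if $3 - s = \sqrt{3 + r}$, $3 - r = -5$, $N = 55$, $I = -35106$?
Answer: $-26856 - 660 \sqrt{11} \approx -29045.0$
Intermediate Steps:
$r = 8$ ($r = 3 - -5 = 3 + 5 = 8$)
$s = 3 - \sqrt{11}$ ($s = 3 - \sqrt{3 + 8} = 3 - \sqrt{11} \approx -0.31662$)
$E = \left(3 - \sqrt{11}\right)^{2} \approx 0.10025$
$I + \left(E + N\right) 110 = -35106 + \left(\left(3 - \sqrt{11}\right)^{2} + 55\right) 110 = -35106 + \left(55 + \left(3 - \sqrt{11}\right)^{2}\right) 110 = -35106 + \left(6050 + 110 \left(3 - \sqrt{11}\right)^{2}\right) = -29056 + 110 \left(3 - \sqrt{11}\right)^{2}$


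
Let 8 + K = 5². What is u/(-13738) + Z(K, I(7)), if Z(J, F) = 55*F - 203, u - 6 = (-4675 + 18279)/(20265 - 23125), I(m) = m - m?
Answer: -1994002899/9822670 ≈ -203.00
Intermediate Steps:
I(m) = 0
K = 17 (K = -8 + 5² = -8 + 25 = 17)
u = 889/715 (u = 6 + (-4675 + 18279)/(20265 - 23125) = 6 + 13604/(-2860) = 6 + 13604*(-1/2860) = 6 - 3401/715 = 889/715 ≈ 1.2434)
Z(J, F) = -203 + 55*F
u/(-13738) + Z(K, I(7)) = (889/715)/(-13738) + (-203 + 55*0) = (889/715)*(-1/13738) + (-203 + 0) = -889/9822670 - 203 = -1994002899/9822670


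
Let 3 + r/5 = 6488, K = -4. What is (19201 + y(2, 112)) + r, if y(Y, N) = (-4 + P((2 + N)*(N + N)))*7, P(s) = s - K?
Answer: 230378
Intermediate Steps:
P(s) = 4 + s (P(s) = s - 1*(-4) = s + 4 = 4 + s)
y(Y, N) = 14*N*(2 + N) (y(Y, N) = (-4 + (4 + (2 + N)*(N + N)))*7 = (-4 + (4 + (2 + N)*(2*N)))*7 = (-4 + (4 + 2*N*(2 + N)))*7 = (2*N*(2 + N))*7 = 14*N*(2 + N))
r = 32425 (r = -15 + 5*6488 = -15 + 32440 = 32425)
(19201 + y(2, 112)) + r = (19201 + 14*112*(2 + 112)) + 32425 = (19201 + 14*112*114) + 32425 = (19201 + 178752) + 32425 = 197953 + 32425 = 230378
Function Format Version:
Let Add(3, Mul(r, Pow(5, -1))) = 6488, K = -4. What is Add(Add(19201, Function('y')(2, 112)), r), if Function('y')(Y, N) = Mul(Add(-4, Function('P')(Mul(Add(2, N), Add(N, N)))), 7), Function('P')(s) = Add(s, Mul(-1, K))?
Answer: 230378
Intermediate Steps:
Function('P')(s) = Add(4, s) (Function('P')(s) = Add(s, Mul(-1, -4)) = Add(s, 4) = Add(4, s))
Function('y')(Y, N) = Mul(14, N, Add(2, N)) (Function('y')(Y, N) = Mul(Add(-4, Add(4, Mul(Add(2, N), Add(N, N)))), 7) = Mul(Add(-4, Add(4, Mul(Add(2, N), Mul(2, N)))), 7) = Mul(Add(-4, Add(4, Mul(2, N, Add(2, N)))), 7) = Mul(Mul(2, N, Add(2, N)), 7) = Mul(14, N, Add(2, N)))
r = 32425 (r = Add(-15, Mul(5, 6488)) = Add(-15, 32440) = 32425)
Add(Add(19201, Function('y')(2, 112)), r) = Add(Add(19201, Mul(14, 112, Add(2, 112))), 32425) = Add(Add(19201, Mul(14, 112, 114)), 32425) = Add(Add(19201, 178752), 32425) = Add(197953, 32425) = 230378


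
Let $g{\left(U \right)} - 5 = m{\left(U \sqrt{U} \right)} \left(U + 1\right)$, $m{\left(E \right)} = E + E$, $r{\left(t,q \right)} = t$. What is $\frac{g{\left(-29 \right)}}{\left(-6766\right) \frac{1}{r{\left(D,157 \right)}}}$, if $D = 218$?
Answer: $- \frac{545}{3383} - \frac{177016 i \sqrt{29}}{3383} \approx -0.1611 - 281.78 i$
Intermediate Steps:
$m{\left(E \right)} = 2 E$
$g{\left(U \right)} = 5 + 2 U^{\frac{3}{2}} \left(1 + U\right)$ ($g{\left(U \right)} = 5 + 2 U \sqrt{U} \left(U + 1\right) = 5 + 2 U^{\frac{3}{2}} \left(1 + U\right)$)
$\frac{g{\left(-29 \right)}}{\left(-6766\right) \frac{1}{r{\left(D,157 \right)}}} = \frac{5 + 2 \left(-29\right)^{\frac{3}{2}} + 2 \left(-29\right)^{\frac{5}{2}}}{\left(-6766\right) \frac{1}{218}} = \frac{5 + 2 \left(- 29 i \sqrt{29}\right) + 2 \cdot 841 i \sqrt{29}}{\left(-6766\right) \frac{1}{218}} = \frac{5 - 58 i \sqrt{29} + 1682 i \sqrt{29}}{- \frac{3383}{109}} = \left(5 + 1624 i \sqrt{29}\right) \left(- \frac{109}{3383}\right) = - \frac{545}{3383} - \frac{177016 i \sqrt{29}}{3383}$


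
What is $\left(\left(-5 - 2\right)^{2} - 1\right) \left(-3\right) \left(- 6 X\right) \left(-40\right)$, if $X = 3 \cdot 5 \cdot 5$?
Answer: $-2592000$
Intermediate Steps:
$X = 75$ ($X = 15 \cdot 5 = 75$)
$\left(\left(-5 - 2\right)^{2} - 1\right) \left(-3\right) \left(- 6 X\right) \left(-40\right) = \left(\left(-5 - 2\right)^{2} - 1\right) \left(-3\right) \left(\left(-6\right) 75\right) \left(-40\right) = \left(\left(-7\right)^{2} - 1\right) \left(-3\right) \left(-450\right) \left(-40\right) = \left(49 - 1\right) \left(-3\right) \left(-450\right) \left(-40\right) = 48 \left(-3\right) \left(-450\right) \left(-40\right) = \left(-144\right) \left(-450\right) \left(-40\right) = 64800 \left(-40\right) = -2592000$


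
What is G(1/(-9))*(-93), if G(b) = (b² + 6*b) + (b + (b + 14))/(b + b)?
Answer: 157325/27 ≈ 5826.9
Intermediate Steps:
G(b) = b² + 6*b + (14 + 2*b)/(2*b) (G(b) = (b² + 6*b) + (b + (14 + b))/((2*b)) = (b² + 6*b) + (14 + 2*b)*(1/(2*b)) = (b² + 6*b) + (14 + 2*b)/(2*b) = b² + 6*b + (14 + 2*b)/(2*b))
G(1/(-9))*(-93) = (1 + (1/(-9))² + 6/(-9) + 7/(1/(-9)))*(-93) = (1 + (-⅑)² + 6*(-⅑) + 7/(-⅑))*(-93) = (1 + 1/81 - ⅔ + 7*(-9))*(-93) = (1 + 1/81 - ⅔ - 63)*(-93) = -5075/81*(-93) = 157325/27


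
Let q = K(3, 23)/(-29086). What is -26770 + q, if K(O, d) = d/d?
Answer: -778632221/29086 ≈ -26770.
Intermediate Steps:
K(O, d) = 1
q = -1/29086 (q = 1/(-29086) = 1*(-1/29086) = -1/29086 ≈ -3.4381e-5)
-26770 + q = -26770 - 1/29086 = -778632221/29086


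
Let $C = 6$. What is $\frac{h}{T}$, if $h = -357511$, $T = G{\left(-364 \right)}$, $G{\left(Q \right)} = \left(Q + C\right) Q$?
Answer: $- \frac{51073}{18616} \approx -2.7435$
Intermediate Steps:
$G{\left(Q \right)} = Q \left(6 + Q\right)$ ($G{\left(Q \right)} = \left(Q + 6\right) Q = \left(6 + Q\right) Q = Q \left(6 + Q\right)$)
$T = 130312$ ($T = - 364 \left(6 - 364\right) = \left(-364\right) \left(-358\right) = 130312$)
$\frac{h}{T} = - \frac{357511}{130312} = \left(-357511\right) \frac{1}{130312} = - \frac{51073}{18616}$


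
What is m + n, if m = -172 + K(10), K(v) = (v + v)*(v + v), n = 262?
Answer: 490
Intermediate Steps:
K(v) = 4*v² (K(v) = (2*v)*(2*v) = 4*v²)
m = 228 (m = -172 + 4*10² = -172 + 4*100 = -172 + 400 = 228)
m + n = 228 + 262 = 490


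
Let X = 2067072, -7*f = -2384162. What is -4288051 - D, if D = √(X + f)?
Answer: -4288051 - √117975662/7 ≈ -4.2896e+6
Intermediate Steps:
f = 2384162/7 (f = -⅐*(-2384162) = 2384162/7 ≈ 3.4059e+5)
D = √117975662/7 (D = √(2067072 + 2384162/7) = √(16853666/7) = √117975662/7 ≈ 1551.7)
-4288051 - D = -4288051 - √117975662/7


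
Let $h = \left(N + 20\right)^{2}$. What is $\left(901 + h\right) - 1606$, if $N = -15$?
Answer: $-680$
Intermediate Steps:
$h = 25$ ($h = \left(-15 + 20\right)^{2} = 5^{2} = 25$)
$\left(901 + h\right) - 1606 = \left(901 + 25\right) - 1606 = 926 - 1606 = -680$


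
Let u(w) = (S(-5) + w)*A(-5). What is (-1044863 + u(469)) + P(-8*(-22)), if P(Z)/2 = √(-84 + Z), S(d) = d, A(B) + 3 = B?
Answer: -1048575 + 4*√23 ≈ -1.0486e+6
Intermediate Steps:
A(B) = -3 + B
u(w) = 40 - 8*w (u(w) = (-5 + w)*(-3 - 5) = (-5 + w)*(-8) = 40 - 8*w)
P(Z) = 2*√(-84 + Z)
(-1044863 + u(469)) + P(-8*(-22)) = (-1044863 + (40 - 8*469)) + 2*√(-84 - 8*(-22)) = (-1044863 + (40 - 3752)) + 2*√(-84 + 176) = (-1044863 - 3712) + 2*√92 = -1048575 + 2*(2*√23) = -1048575 + 4*√23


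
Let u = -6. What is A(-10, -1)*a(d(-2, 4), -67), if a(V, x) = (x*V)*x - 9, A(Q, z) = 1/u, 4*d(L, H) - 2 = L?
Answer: 3/2 ≈ 1.5000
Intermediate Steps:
d(L, H) = ½ + L/4
A(Q, z) = -⅙ (A(Q, z) = 1/(-6) = -⅙)
a(V, x) = -9 + V*x² (a(V, x) = (V*x)*x - 9 = V*x² - 9 = -9 + V*x²)
A(-10, -1)*a(d(-2, 4), -67) = -(-9 + (½ + (¼)*(-2))*(-67)²)/6 = -(-9 + (½ - ½)*4489)/6 = -(-9 + 0*4489)/6 = -(-9 + 0)/6 = -⅙*(-9) = 3/2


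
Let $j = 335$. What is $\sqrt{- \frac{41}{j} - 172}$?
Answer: $\frac{23 i \sqrt{36515}}{335} \approx 13.12 i$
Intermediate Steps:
$\sqrt{- \frac{41}{j} - 172} = \sqrt{- \frac{41}{335} - 172} = \sqrt{- \frac{57661}{335}} = \frac{23 i \sqrt{36515}}{335}$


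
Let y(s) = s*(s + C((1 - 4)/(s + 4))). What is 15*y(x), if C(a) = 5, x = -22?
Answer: 5610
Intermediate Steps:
y(s) = s*(5 + s) (y(s) = s*(s + 5) = s*(5 + s))
15*y(x) = 15*(-22*(5 - 22)) = 15*(-22*(-17)) = 15*374 = 5610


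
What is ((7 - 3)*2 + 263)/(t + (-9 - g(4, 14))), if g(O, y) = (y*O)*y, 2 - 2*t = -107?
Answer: -542/1477 ≈ -0.36696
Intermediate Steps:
t = 109/2 (t = 1 - ½*(-107) = 1 + 107/2 = 109/2 ≈ 54.500)
g(O, y) = O*y² (g(O, y) = (O*y)*y = O*y²)
((7 - 3)*2 + 263)/(t + (-9 - g(4, 14))) = ((7 - 3)*2 + 263)/(109/2 + (-9 - 4*14²)) = (4*2 + 263)/(109/2 + (-9 - 4*196)) = (8 + 263)/(109/2 + (-9 - 1*784)) = 271/(109/2 + (-9 - 784)) = 271/(109/2 - 793) = 271/(-1477/2) = 271*(-2/1477) = -542/1477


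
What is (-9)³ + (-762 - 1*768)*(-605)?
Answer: 924921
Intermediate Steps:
(-9)³ + (-762 - 1*768)*(-605) = -729 + (-762 - 768)*(-605) = -729 - 1530*(-605) = -729 + 925650 = 924921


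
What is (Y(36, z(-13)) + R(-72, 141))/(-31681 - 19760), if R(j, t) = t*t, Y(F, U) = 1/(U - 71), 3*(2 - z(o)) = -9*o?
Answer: -2147147/5555628 ≈ -0.38648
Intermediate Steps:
z(o) = 2 + 3*o (z(o) = 2 - (-3)*o = 2 + 3*o)
Y(F, U) = 1/(-71 + U)
R(j, t) = t²
(Y(36, z(-13)) + R(-72, 141))/(-31681 - 19760) = (1/(-71 + (2 + 3*(-13))) + 141²)/(-31681 - 19760) = (1/(-71 + (2 - 39)) + 19881)/(-51441) = (1/(-71 - 37) + 19881)*(-1/51441) = (1/(-108) + 19881)*(-1/51441) = (-1/108 + 19881)*(-1/51441) = (2147147/108)*(-1/51441) = -2147147/5555628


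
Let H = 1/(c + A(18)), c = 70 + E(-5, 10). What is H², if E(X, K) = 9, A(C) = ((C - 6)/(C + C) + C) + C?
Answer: 9/119716 ≈ 7.5178e-5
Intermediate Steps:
A(C) = 2*C + (-6 + C)/(2*C) (A(C) = ((-6 + C)/((2*C)) + C) + C = ((-6 + C)*(1/(2*C)) + C) + C = ((-6 + C)/(2*C) + C) + C = (C + (-6 + C)/(2*C)) + C = 2*C + (-6 + C)/(2*C))
c = 79 (c = 70 + 9 = 79)
H = 3/346 (H = 1/(79 + (½ - 3/18 + 2*18)) = 1/(79 + (½ - 3*1/18 + 36)) = 1/(79 + (½ - ⅙ + 36)) = 1/(79 + 109/3) = 1/(346/3) = 3/346 ≈ 0.0086705)
H² = (3/346)² = 9/119716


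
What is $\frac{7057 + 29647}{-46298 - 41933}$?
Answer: $- \frac{36704}{88231} \approx -0.416$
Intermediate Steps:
$\frac{7057 + 29647}{-46298 - 41933} = \frac{36704}{-88231} = 36704 \left(- \frac{1}{88231}\right) = - \frac{36704}{88231}$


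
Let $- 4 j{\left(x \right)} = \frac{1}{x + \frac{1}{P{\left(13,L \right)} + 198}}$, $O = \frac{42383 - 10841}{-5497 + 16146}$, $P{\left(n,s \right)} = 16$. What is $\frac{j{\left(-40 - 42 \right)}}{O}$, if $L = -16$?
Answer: $\frac{1139443}{1106934948} \approx 0.0010294$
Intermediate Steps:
$O = \frac{31542}{10649} \approx 2.962$
$j{\left(x \right)} = - \frac{1}{4 \left(\frac{1}{214} + x\right)}$ ($j{\left(x \right)} = - \frac{1}{4 \left(x + \frac{1}{16 + 198}\right)} = - \frac{1}{4 \left(x + \frac{1}{214}\right)} = - \frac{1}{4 \left(\frac{1}{214} + x\right)}$)
$\frac{j{\left(-40 - 42 \right)}}{O} = \frac{\left(-107\right) \frac{1}{2 + 428 \left(-40 - 42\right)}}{\frac{31542}{10649}} = - \frac{107}{2 + 428 \left(-40 - 42\right)} \frac{10649}{31542} = - \frac{107}{2 + 428 \left(-82\right)} \frac{10649}{31542} = - \frac{107}{2 - 35096} \cdot \frac{10649}{31542} = - \frac{107}{-35094} \cdot \frac{10649}{31542} = \left(-107\right) \left(- \frac{1}{35094}\right) \frac{10649}{31542} = \frac{107}{35094} \cdot \frac{10649}{31542} = \frac{1139443}{1106934948}$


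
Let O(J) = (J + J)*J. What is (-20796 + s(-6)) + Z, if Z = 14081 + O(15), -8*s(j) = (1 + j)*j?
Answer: -25075/4 ≈ -6268.8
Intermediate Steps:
O(J) = 2*J² (O(J) = (2*J)*J = 2*J²)
s(j) = -j*(1 + j)/8 (s(j) = -(1 + j)*j/8 = -j*(1 + j)/8)
Z = 14531 (Z = 14081 + 2*15² = 14081 + 2*225 = 14081 + 450 = 14531)
(-20796 + s(-6)) + Z = (-20796 - ⅛*(-6)*(1 - 6)) + 14531 = (-20796 - ⅛*(-6)*(-5)) + 14531 = (-20796 - 15/4) + 14531 = -83199/4 + 14531 = -25075/4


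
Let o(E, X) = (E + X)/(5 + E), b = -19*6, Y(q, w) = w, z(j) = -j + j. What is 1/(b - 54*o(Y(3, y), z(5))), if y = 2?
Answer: -7/906 ≈ -0.0077263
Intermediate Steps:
z(j) = 0
b = -114
o(E, X) = (E + X)/(5 + E)
1/(b - 54*o(Y(3, y), z(5))) = 1/(-114 - 54*(2 + 0)/(5 + 2)) = 1/(-114 - 54*2/7) = 1/(-114 - 108/7) = 1/(-906/7) = -7/906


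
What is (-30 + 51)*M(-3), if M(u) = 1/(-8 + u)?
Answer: -21/11 ≈ -1.9091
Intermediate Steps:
(-30 + 51)*M(-3) = (-30 + 51)/(-8 - 3) = 21/(-11) = 21*(-1/11) = -21/11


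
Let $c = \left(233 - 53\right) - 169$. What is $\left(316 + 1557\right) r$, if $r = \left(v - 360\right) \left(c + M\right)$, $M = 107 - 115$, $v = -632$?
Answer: $-5574048$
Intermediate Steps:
$c = 11$ ($c = 180 - 169 = 11$)
$M = -8$ ($M = 107 - 115 = -8$)
$r = -2976$ ($r = \left(-632 - 360\right) \left(11 - 8\right) = \left(-992\right) 3 = -2976$)
$\left(316 + 1557\right) r = \left(316 + 1557\right) \left(-2976\right) = 1873 \left(-2976\right) = -5574048$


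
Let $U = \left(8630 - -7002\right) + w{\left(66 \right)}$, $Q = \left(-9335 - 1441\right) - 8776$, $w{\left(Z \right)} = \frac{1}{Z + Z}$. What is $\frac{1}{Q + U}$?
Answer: $- \frac{132}{517439} \approx -0.0002551$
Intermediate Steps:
$w{\left(Z \right)} = \frac{1}{2 Z}$
$Q = -19552$ ($Q = -10776 - 8776 = -19552$)
$U = \frac{2063425}{132}$ ($U = \left(8630 - -7002\right) + \frac{1}{2 \cdot 66} = \left(8630 + 7002\right) + \frac{1}{2} \cdot \frac{1}{66} = 15632 + \frac{1}{132} = \frac{2063425}{132} \approx 15632.0$)
$\frac{1}{Q + U} = \frac{1}{-19552 + \frac{2063425}{132}} = \frac{1}{- \frac{517439}{132}} = - \frac{132}{517439}$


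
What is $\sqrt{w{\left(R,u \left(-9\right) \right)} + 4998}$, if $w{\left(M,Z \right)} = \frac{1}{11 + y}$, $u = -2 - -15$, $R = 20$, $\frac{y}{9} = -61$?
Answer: $\frac{\sqrt{1446640574}}{538} \approx 70.697$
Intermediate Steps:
$y = -549$ ($y = 9 \left(-61\right) = -549$)
$u = 13$ ($u = -2 + 15 = 13$)
$w{\left(M,Z \right)} = - \frac{1}{538}$ ($w{\left(M,Z \right)} = \frac{1}{11 - 549} = \frac{1}{-538} = - \frac{1}{538}$)
$\sqrt{w{\left(R,u \left(-9\right) \right)} + 4998} = \sqrt{- \frac{1}{538} + 4998} = \sqrt{\frac{2688923}{538}} = \frac{\sqrt{1446640574}}{538}$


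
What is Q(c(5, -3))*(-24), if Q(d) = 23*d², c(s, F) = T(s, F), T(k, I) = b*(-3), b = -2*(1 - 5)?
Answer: -317952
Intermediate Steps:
b = 8 (b = -2*(-4) = 8)
T(k, I) = -24 (T(k, I) = 8*(-3) = -24)
c(s, F) = -24
Q(c(5, -3))*(-24) = (23*(-24)²)*(-24) = (23*576)*(-24) = 13248*(-24) = -317952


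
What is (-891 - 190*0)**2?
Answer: 793881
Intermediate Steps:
(-891 - 190*0)**2 = (-891 - 38*0)**2 = (-891 + 0)**2 = (-891)**2 = 793881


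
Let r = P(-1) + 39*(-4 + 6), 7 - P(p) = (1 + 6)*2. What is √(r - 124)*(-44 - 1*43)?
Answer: -87*I*√53 ≈ -633.37*I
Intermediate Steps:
P(p) = -7 (P(p) = 7 - (1 + 6)*2 = 7 - 7*2 = 7 - 1*14 = 7 - 14 = -7)
r = 71 (r = -7 + 39*(-4 + 6) = -7 + 39*2 = -7 + 78 = 71)
√(r - 124)*(-44 - 1*43) = √(71 - 124)*(-44 - 1*43) = √(-53)*(-44 - 43) = (I*√53)*(-87) = -87*I*√53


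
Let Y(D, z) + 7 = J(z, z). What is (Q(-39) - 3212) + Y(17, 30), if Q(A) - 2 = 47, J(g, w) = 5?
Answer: -3165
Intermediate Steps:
Y(D, z) = -2 (Y(D, z) = -7 + 5 = -2)
Q(A) = 49 (Q(A) = 2 + 47 = 49)
(Q(-39) - 3212) + Y(17, 30) = (49 - 3212) - 2 = -3163 - 2 = -3165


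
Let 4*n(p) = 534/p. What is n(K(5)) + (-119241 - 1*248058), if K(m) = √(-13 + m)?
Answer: -367299 - 267*I*√2/8 ≈ -3.673e+5 - 47.199*I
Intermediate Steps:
n(p) = 267/(2*p) (n(p) = (534/p)/4 = 267/(2*p))
n(K(5)) + (-119241 - 1*248058) = 267/(2*(√(-13 + 5))) + (-119241 - 1*248058) = 267/(2*(√(-8))) + (-119241 - 248058) = 267/(2*((2*I*√2))) - 367299 = 267*(-I*√2/4)/2 - 367299 = -267*I*√2/8 - 367299 = -367299 - 267*I*√2/8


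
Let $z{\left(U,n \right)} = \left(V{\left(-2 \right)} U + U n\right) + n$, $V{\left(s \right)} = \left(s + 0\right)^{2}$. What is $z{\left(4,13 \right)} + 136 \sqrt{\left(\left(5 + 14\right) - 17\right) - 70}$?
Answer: $81 + 272 i \sqrt{17} \approx 81.0 + 1121.5 i$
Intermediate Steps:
$V{\left(s \right)} = s^{2}$
$z{\left(U,n \right)} = n + 4 U + U n$ ($z{\left(U,n \right)} = \left(\left(-2\right)^{2} U + U n\right) + n = \left(4 U + U n\right) + n = n + 4 U + U n$)
$z{\left(4,13 \right)} + 136 \sqrt{\left(\left(5 + 14\right) - 17\right) - 70} = \left(13 + 4 \cdot 4 + 4 \cdot 13\right) + 136 \sqrt{\left(\left(5 + 14\right) - 17\right) - 70} = \left(13 + 16 + 52\right) + 136 \sqrt{\left(19 - 17\right) - 70} = 81 + 136 \sqrt{2 - 70} = 81 + 136 \sqrt{-68} = 81 + 136 \cdot 2 i \sqrt{17} = 81 + 272 i \sqrt{17}$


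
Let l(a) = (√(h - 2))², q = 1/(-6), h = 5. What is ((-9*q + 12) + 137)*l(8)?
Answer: 903/2 ≈ 451.50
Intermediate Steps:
q = -⅙ ≈ -0.16667
l(a) = 3 (l(a) = (√(5 - 2))² = (√3)² = 3)
((-9*q + 12) + 137)*l(8) = ((-9*(-⅙) + 12) + 137)*3 = ((3/2 + 12) + 137)*3 = (27/2 + 137)*3 = (301/2)*3 = 903/2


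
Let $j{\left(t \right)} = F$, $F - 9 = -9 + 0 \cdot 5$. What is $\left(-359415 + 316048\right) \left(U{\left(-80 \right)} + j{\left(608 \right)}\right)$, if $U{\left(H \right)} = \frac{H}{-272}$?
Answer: $-12755$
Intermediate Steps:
$U{\left(H \right)} = - \frac{H}{272}$ ($U{\left(H \right)} = H \left(- \frac{1}{272}\right) = - \frac{H}{272}$)
$F = 0$ ($F = 9 + \left(-9 + 0 \cdot 5\right) = 9 + \left(-9 + 0\right) = 9 - 9 = 0$)
$j{\left(t \right)} = 0$
$\left(-359415 + 316048\right) \left(U{\left(-80 \right)} + j{\left(608 \right)}\right) = \left(-359415 + 316048\right) \left(\left(- \frac{1}{272}\right) \left(-80\right) + 0\right) = - 43367 \left(\frac{5}{17} + 0\right) = \left(-43367\right) \frac{5}{17} = -12755$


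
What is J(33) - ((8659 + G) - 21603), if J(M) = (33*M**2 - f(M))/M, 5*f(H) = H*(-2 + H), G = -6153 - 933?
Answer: 105564/5 ≈ 21113.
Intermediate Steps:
G = -7086
f(H) = H*(-2 + H)/5 (f(H) = (H*(-2 + H))/5 = H*(-2 + H)/5)
J(M) = (33*M**2 - M*(-2 + M)/5)/M
J(33) - ((8659 + G) - 21603) = (2/5 + (164/5)*33) - ((8659 - 7086) - 21603) = (2/5 + 5412/5) - (1573 - 21603) = 5414/5 - 1*(-20030) = 5414/5 + 20030 = 105564/5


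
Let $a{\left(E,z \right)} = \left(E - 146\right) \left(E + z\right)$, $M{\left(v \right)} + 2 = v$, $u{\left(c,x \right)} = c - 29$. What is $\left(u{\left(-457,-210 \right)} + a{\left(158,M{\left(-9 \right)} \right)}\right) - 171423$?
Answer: $-170145$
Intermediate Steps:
$u{\left(c,x \right)} = -29 + c$ ($u{\left(c,x \right)} = c - 29 = -29 + c$)
$M{\left(v \right)} = -2 + v$
$a{\left(E,z \right)} = \left(-146 + E\right) \left(E + z\right)$
$\left(u{\left(-457,-210 \right)} + a{\left(158,M{\left(-9 \right)} \right)}\right) - 171423 = \left(\left(-29 - 457\right) + \left(158^{2} - 23068 - 146 \left(-2 - 9\right) + 158 \left(-2 - 9\right)\right)\right) - 171423 = \left(-486 + \left(24964 - 23068 - -1606 + 158 \left(-11\right)\right)\right) - 171423 = \left(-486 + \left(24964 - 23068 + 1606 - 1738\right)\right) - 171423 = \left(-486 + 1764\right) - 171423 = 1278 - 171423 = -170145$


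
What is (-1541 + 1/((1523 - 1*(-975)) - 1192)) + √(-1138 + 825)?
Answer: -2012545/1306 + I*√313 ≈ -1541.0 + 17.692*I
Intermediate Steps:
(-1541 + 1/((1523 - 1*(-975)) - 1192)) + √(-1138 + 825) = (-1541 + 1/((1523 + 975) - 1192)) + √(-313) = (-1541 + 1/(2498 - 1192)) + I*√313 = (-1541 + 1/1306) + I*√313 = -2012545/1306 + I*√313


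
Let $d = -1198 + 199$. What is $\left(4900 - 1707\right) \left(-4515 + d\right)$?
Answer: $-17606202$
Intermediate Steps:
$d = -999$
$\left(4900 - 1707\right) \left(-4515 + d\right) = \left(4900 - 1707\right) \left(-4515 - 999\right) = \left(4900 - 1707\right) \left(-5514\right) = 3193 \left(-5514\right) = -17606202$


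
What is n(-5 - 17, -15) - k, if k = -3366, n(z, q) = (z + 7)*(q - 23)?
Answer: 3936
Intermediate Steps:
n(z, q) = (-23 + q)*(7 + z) (n(z, q) = (7 + z)*(-23 + q) = (-23 + q)*(7 + z))
n(-5 - 17, -15) - k = (-161 - 23*(-5 - 17) + 7*(-15) - 15*(-5 - 17)) - 1*(-3366) = (-161 - 23*(-22) - 105 - 15*(-22)) + 3366 = (-161 + 506 - 105 + 330) + 3366 = 570 + 3366 = 3936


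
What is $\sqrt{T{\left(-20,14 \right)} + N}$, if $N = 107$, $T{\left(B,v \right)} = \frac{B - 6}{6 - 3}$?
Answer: $\frac{\sqrt{885}}{3} \approx 9.9163$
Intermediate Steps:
$T{\left(B,v \right)} = -2 + \frac{B}{3}$ ($T{\left(B,v \right)} = \frac{-6 + B}{3} = \left(-6 + B\right) \frac{1}{3} = -2 + \frac{B}{3}$)
$\sqrt{T{\left(-20,14 \right)} + N} = \sqrt{\left(-2 + \frac{1}{3} \left(-20\right)\right) + 107} = \sqrt{\left(-2 - \frac{20}{3}\right) + 107} = \sqrt{- \frac{26}{3} + 107} = \sqrt{\frac{295}{3}} = \frac{\sqrt{885}}{3}$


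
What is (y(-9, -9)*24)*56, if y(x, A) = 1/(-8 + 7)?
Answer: -1344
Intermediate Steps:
y(x, A) = -1 (y(x, A) = 1/(-1) = -1)
(y(-9, -9)*24)*56 = -1*24*56 = -24*56 = -1344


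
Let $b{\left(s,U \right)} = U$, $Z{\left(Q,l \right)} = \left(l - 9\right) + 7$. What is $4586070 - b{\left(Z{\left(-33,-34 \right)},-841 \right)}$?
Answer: $4586911$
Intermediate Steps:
$Z{\left(Q,l \right)} = -2 + l$ ($Z{\left(Q,l \right)} = \left(-9 + l\right) + 7 = -2 + l$)
$4586070 - b{\left(Z{\left(-33,-34 \right)},-841 \right)} = 4586070 - -841 = 4586070 + 841 = 4586911$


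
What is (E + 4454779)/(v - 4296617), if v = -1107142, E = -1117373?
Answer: -3337406/5403759 ≈ -0.61761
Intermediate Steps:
(E + 4454779)/(v - 4296617) = (-1117373 + 4454779)/(-1107142 - 4296617) = 3337406/(-5403759) = 3337406*(-1/5403759) = -3337406/5403759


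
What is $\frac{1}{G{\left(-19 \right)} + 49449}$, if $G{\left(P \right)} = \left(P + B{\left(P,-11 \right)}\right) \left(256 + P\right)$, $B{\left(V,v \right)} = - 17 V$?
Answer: $\frac{1}{121497} \approx 8.2307 \cdot 10^{-6}$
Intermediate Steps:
$G{\left(P \right)} = - 16 P \left(256 + P\right)$ ($G{\left(P \right)} = \left(P - 17 P\right) \left(256 + P\right) = - 16 P \left(256 + P\right)$)
$\frac{1}{G{\left(-19 \right)} + 49449} = \frac{1}{16 \left(-19\right) \left(-256 - -19\right) + 49449} = \frac{1}{16 \left(-19\right) \left(-256 + 19\right) + 49449} = \frac{1}{16 \left(-19\right) \left(-237\right) + 49449} = \frac{1}{72048 + 49449} = \frac{1}{121497}$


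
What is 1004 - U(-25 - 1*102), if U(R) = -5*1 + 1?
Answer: 1008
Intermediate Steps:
U(R) = -4 (U(R) = -5 + 1 = -4)
1004 - U(-25 - 1*102) = 1004 - 1*(-4) = 1004 + 4 = 1008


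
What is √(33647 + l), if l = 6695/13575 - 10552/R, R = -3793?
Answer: 2*√892141992229807410/10297995 ≈ 183.44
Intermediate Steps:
l = 33727507/10297995 (l = 6695/13575 - 10552/(-3793) = 6695*(1/13575) - 10552*(-1/3793) = 1339/2715 + 10552/3793 = 33727507/10297995 ≈ 3.2752)
√(33647 + l) = √(33647 + 33727507/10297995) = √(346530365272/10297995) = 2*√892141992229807410/10297995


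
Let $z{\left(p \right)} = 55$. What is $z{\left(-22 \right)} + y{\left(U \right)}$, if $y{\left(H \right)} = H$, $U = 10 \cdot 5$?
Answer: $105$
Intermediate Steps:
$U = 50$
$z{\left(-22 \right)} + y{\left(U \right)} = 55 + 50 = 105$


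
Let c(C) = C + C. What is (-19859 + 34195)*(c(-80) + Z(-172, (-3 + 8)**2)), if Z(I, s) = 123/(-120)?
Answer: -11542272/5 ≈ -2.3085e+6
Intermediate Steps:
Z(I, s) = -41/40 (Z(I, s) = 123*(-1/120) = -41/40)
c(C) = 2*C
(-19859 + 34195)*(c(-80) + Z(-172, (-3 + 8)**2)) = (-19859 + 34195)*(2*(-80) - 41/40) = 14336*(-160 - 41/40) = 14336*(-6441/40) = -11542272/5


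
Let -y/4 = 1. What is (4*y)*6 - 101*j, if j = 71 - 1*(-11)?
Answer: -8378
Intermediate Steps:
y = -4 (y = -4*1 = -4)
j = 82 (j = 71 + 11 = 82)
(4*y)*6 - 101*j = (4*(-4))*6 - 101*82 = -16*6 - 8282 = -96 - 8282 = -8378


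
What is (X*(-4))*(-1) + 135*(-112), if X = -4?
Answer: -15136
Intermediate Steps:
(X*(-4))*(-1) + 135*(-112) = -4*(-4)*(-1) + 135*(-112) = 16*(-1) - 15120 = -16 - 15120 = -15136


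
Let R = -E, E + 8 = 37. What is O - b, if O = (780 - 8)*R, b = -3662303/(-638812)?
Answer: -14305385359/638812 ≈ -22394.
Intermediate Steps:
E = 29 (E = -8 + 37 = 29)
b = 3662303/638812 (b = -3662303*(-1/638812) = 3662303/638812 ≈ 5.7330)
R = -29 (R = -1*29 = -29)
O = -22388 (O = (780 - 8)*(-29) = 772*(-29) = -22388)
O - b = -22388 - 1*3662303/638812 = -22388 - 3662303/638812 = -14305385359/638812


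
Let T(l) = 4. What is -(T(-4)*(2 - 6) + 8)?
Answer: 8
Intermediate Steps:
-(T(-4)*(2 - 6) + 8) = -(4*(2 - 6) + 8) = -(4*(-4) + 8) = -(-16 + 8) = -1*(-8) = 8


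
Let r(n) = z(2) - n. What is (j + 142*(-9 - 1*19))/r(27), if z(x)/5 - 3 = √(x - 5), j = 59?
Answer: 15668/73 + 19585*I*√3/219 ≈ 214.63 + 154.9*I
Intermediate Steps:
z(x) = 15 + 5*√(-5 + x) (z(x) = 15 + 5*√(x - 5) = 15 + 5*√(-5 + x))
r(n) = 15 - n + 5*I*√3 (r(n) = (15 + 5*√(-5 + 2)) - n = (15 + 5*√(-3)) - n = (15 + 5*(I*√3)) - n = (15 + 5*I*√3) - n = 15 - n + 5*I*√3)
(j + 142*(-9 - 1*19))/r(27) = (59 + 142*(-9 - 1*19))/(15 - 1*27 + 5*I*√3) = (59 + 142*(-9 - 19))/(15 - 27 + 5*I*√3) = (59 + 142*(-28))/(-12 + 5*I*√3) = (59 - 3976)/(-12 + 5*I*√3) = -3917/(-12 + 5*I*√3)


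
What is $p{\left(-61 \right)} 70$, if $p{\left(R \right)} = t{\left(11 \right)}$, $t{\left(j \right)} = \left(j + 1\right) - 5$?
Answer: $490$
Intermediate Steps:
$t{\left(j \right)} = -4 + j$ ($t{\left(j \right)} = \left(1 + j\right) - 5 = -4 + j$)
$p{\left(R \right)} = 7$ ($p{\left(R \right)} = -4 + 11 = 7$)
$p{\left(-61 \right)} 70 = 7 \cdot 70 = 490$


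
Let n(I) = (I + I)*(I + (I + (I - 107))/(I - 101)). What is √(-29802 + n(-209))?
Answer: √54634865/31 ≈ 238.44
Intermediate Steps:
n(I) = 2*I*(I + (-107 + 2*I)/(-101 + I)) (n(I) = (2*I)*(I + (I + (-107 + I))/(-101 + I)) = (2*I)*(I + (-107 + 2*I)/(-101 + I)) = 2*I*(I + (-107 + 2*I)/(-101 + I)))
√(-29802 + n(-209)) = √(-29802 + 2*(-209)*(-107 + (-209)² - 99*(-209))/(-101 - 209)) = √(-29802 + 2*(-209)*(-107 + 43681 + 20691)/(-310)) = √(-29802 + 2*(-209)*(-1/310)*64265) = √(-29802 + 2686277/31) = √(1762415/31) = √54634865/31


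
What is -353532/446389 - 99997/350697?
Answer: -168620172637/156547283133 ≈ -1.0771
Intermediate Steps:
-353532/446389 - 99997/350697 = -168620172637/156547283133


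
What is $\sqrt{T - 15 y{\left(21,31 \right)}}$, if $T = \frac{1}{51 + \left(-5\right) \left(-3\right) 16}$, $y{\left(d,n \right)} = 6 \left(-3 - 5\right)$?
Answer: $\frac{\sqrt{60970611}}{291} \approx 26.833$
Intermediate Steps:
$y{\left(d,n \right)} = -48$ ($y{\left(d,n \right)} = 6 \left(-8\right) = -48$)
$T = \frac{1}{291}$ ($T = \frac{1}{51 + 15 \cdot 16} = \frac{1}{51 + 240} = \frac{1}{291} \approx 0.0034364$)
$\sqrt{T - 15 y{\left(21,31 \right)}} = \sqrt{\frac{1}{291} - -720} = \sqrt{\frac{1}{291} + 720} = \sqrt{\frac{209521}{291}} = \frac{\sqrt{60970611}}{291}$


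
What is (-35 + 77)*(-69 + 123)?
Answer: 2268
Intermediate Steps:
(-35 + 77)*(-69 + 123) = 42*54 = 2268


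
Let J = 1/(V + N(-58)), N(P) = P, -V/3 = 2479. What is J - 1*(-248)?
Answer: 1858759/7495 ≈ 248.00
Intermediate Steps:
V = -7437 (V = -3*2479 = -7437)
J = -1/7495 (J = 1/(-7437 - 58) = 1/(-7495) = -1/7495 ≈ -0.00013342)
J - 1*(-248) = -1/7495 - 1*(-248) = -1/7495 + 248 = 1858759/7495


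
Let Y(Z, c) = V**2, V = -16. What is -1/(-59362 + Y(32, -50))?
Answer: 1/59106 ≈ 1.6919e-5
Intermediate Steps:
Y(Z, c) = 256 (Y(Z, c) = (-16)**2 = 256)
-1/(-59362 + Y(32, -50)) = -1/(-59362 + 256) = -1/(-59106) = -1*(-1/59106) = 1/59106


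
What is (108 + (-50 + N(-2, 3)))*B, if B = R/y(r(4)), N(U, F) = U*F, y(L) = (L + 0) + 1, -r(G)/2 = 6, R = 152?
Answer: -7904/11 ≈ -718.54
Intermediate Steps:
r(G) = -12 (r(G) = -2*6 = -12)
y(L) = 1 + L (y(L) = L + 1 = 1 + L)
N(U, F) = F*U
B = -152/11 (B = 152/(1 - 12) = 152/(-11) = 152*(-1/11) = -152/11 ≈ -13.818)
(108 + (-50 + N(-2, 3)))*B = (108 + (-50 + 3*(-2)))*(-152/11) = (108 + (-50 - 6))*(-152/11) = (108 - 56)*(-152/11) = 52*(-152/11) = -7904/11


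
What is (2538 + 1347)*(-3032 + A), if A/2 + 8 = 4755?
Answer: 25104870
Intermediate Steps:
A = 9494 (A = -16 + 2*4755 = -16 + 9510 = 9494)
(2538 + 1347)*(-3032 + A) = (2538 + 1347)*(-3032 + 9494) = 3885*6462 = 25104870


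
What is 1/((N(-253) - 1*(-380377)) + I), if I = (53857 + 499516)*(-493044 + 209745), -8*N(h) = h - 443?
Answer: -1/156769637063 ≈ -6.3788e-12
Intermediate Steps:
N(h) = 443/8 - h/8 (N(h) = -(h - 443)/8 = -(-443 + h)/8 = 443/8 - h/8)
I = -156770017527 (I = 553373*(-283299) = -156770017527)
1/((N(-253) - 1*(-380377)) + I) = 1/(((443/8 - ⅛*(-253)) - 1*(-380377)) - 156770017527) = 1/(((443/8 + 253/8) + 380377) - 156770017527) = 1/((87 + 380377) - 156770017527) = 1/(380464 - 156770017527) = 1/(-156769637063) = -1/156769637063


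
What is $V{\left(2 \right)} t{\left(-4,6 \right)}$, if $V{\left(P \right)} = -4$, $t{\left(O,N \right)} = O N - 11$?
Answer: $140$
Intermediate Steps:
$t{\left(O,N \right)} = -11 + N O$ ($t{\left(O,N \right)} = N O - 11 = -11 + N O$)
$V{\left(2 \right)} t{\left(-4,6 \right)} = - 4 \left(-11 + 6 \left(-4\right)\right) = - 4 \left(-11 - 24\right) = \left(-4\right) \left(-35\right) = 140$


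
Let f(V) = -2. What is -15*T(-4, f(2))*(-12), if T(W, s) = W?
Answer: -720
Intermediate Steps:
-15*T(-4, f(2))*(-12) = -15*(-4)*(-12) = 60*(-12) = -720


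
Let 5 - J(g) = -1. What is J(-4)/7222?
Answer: 3/3611 ≈ 0.00083079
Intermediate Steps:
J(g) = 6 (J(g) = 5 - 1*(-1) = 5 + 1 = 6)
J(-4)/7222 = 6/7222 = 6*(1/7222) = 3/3611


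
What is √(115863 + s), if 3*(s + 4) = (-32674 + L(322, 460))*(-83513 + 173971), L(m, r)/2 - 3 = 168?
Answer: I*√8773021437/3 ≈ 31221.0*I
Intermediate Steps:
L(m, r) = 342 (L(m, r) = 6 + 2*168 = 6 + 336 = 342)
s = -2924688068/3 (s = -4 + ((-32674 + 342)*(-83513 + 173971))/3 = -4 + (-32332*90458)/3 = -4 + (⅓)*(-2924688056) = -4 - 2924688056/3 = -2924688068/3 ≈ -9.7490e+8)
√(115863 + s) = √(115863 - 2924688068/3) = √(-2924340479/3) = I*√8773021437/3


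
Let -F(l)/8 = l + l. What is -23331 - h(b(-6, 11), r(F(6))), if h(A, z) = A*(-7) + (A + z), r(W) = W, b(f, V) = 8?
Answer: -23187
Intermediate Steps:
F(l) = -16*l (F(l) = -8*(l + l) = -16*l)
h(A, z) = z - 6*A (h(A, z) = -7*A + (A + z) = z - 6*A)
-23331 - h(b(-6, 11), r(F(6))) = -23331 - (-16*6 - 6*8) = -23331 - (-96 - 48) = -23331 - 1*(-144) = -23331 + 144 = -23187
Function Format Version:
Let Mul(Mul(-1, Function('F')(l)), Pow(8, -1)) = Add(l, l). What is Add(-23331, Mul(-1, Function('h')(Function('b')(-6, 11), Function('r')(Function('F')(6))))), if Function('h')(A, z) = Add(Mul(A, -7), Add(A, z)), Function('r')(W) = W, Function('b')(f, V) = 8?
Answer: -23187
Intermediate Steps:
Function('F')(l) = Mul(-16, l) (Function('F')(l) = Mul(-8, Add(l, l)) = Mul(-8, Mul(2, l)) = Mul(-16, l))
Function('h')(A, z) = Add(z, Mul(-6, A)) (Function('h')(A, z) = Add(Mul(-7, A), Add(A, z)) = Add(z, Mul(-6, A)))
Add(-23331, Mul(-1, Function('h')(Function('b')(-6, 11), Function('r')(Function('F')(6))))) = Add(-23331, Mul(-1, Add(Mul(-16, 6), Mul(-6, 8)))) = Add(-23331, Mul(-1, Add(-96, -48))) = Add(-23331, Mul(-1, -144)) = Add(-23331, 144) = -23187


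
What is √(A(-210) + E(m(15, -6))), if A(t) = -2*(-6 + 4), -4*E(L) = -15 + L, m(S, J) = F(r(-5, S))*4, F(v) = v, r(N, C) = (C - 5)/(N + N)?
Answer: √35/2 ≈ 2.9580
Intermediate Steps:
r(N, C) = (-5 + C)/(2*N) (r(N, C) = (-5 + C)/((2*N)) = (-5 + C)*(1/(2*N)) = (-5 + C)/(2*N))
m(S, J) = 2 - 2*S/5 (m(S, J) = ((½)*(-5 + S)/(-5))*4 = ((½)*(-⅕)*(-5 + S))*4 = (½ - S/10)*4 = 2 - 2*S/5)
E(L) = 15/4 - L/4 (E(L) = -(-15 + L)/4 = 15/4 - L/4)
A(t) = 4 (A(t) = -2*(-2) = 4)
√(A(-210) + E(m(15, -6))) = √(4 + (15/4 - (2 - ⅖*15)/4)) = √(4 + (15/4 - (2 - 6)/4)) = √(4 + (15/4 - ¼*(-4))) = √(4 + (15/4 + 1)) = √(4 + 19/4) = √(35/4) = √35/2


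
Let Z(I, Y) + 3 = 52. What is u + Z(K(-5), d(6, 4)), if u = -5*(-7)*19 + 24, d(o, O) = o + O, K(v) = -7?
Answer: 738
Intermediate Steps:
d(o, O) = O + o
Z(I, Y) = 49 (Z(I, Y) = -3 + 52 = 49)
u = 689 (u = 35*19 + 24 = 665 + 24 = 689)
u + Z(K(-5), d(6, 4)) = 689 + 49 = 738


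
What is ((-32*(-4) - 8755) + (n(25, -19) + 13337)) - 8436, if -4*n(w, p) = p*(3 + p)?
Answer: -3802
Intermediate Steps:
n(w, p) = -p*(3 + p)/4
((-32*(-4) - 8755) + (n(25, -19) + 13337)) - 8436 = ((-32*(-4) - 8755) + (-¼*(-19)*(3 - 19) + 13337)) - 8436 = ((128 - 8755) + (-¼*(-19)*(-16) + 13337)) - 8436 = (-8627 + (-76 + 13337)) - 8436 = (-8627 + 13261) - 8436 = 4634 - 8436 = -3802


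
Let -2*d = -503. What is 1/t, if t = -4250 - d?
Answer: -2/9003 ≈ -0.00022215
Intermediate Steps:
d = 503/2 (d = -½*(-503) = 503/2 ≈ 251.50)
t = -9003/2 (t = -4250 - 1*503/2 = -4250 - 503/2 = -9003/2 ≈ -4501.5)
1/t = 1/(-9003/2) = -2/9003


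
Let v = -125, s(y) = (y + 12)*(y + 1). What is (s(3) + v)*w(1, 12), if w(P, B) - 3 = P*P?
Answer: -260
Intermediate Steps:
w(P, B) = 3 + P² (w(P, B) = 3 + P*P = 3 + P²)
s(y) = (1 + y)*(12 + y) (s(y) = (12 + y)*(1 + y) = (1 + y)*(12 + y))
(s(3) + v)*w(1, 12) = ((12 + 3² + 13*3) - 125)*(3 + 1²) = ((12 + 9 + 39) - 125)*(3 + 1) = (60 - 125)*4 = -65*4 = -260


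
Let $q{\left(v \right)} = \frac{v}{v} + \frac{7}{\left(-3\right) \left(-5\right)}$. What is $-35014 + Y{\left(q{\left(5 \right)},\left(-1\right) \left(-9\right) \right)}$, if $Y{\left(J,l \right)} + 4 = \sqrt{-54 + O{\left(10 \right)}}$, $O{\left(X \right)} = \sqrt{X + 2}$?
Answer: $-35018 + i \sqrt{54 - 2 \sqrt{3}} \approx -35018.0 + 7.1089 i$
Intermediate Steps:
$O{\left(X \right)} = \sqrt{2 + X}$
$q{\left(v \right)} = \frac{22}{15}$ ($q{\left(v \right)} = 1 + \frac{7}{15} = \frac{22}{15}$)
$Y{\left(J,l \right)} = -4 + \sqrt{-54 + 2 \sqrt{3}}$ ($Y{\left(J,l \right)} = -4 + \sqrt{-54 + \sqrt{2 + 10}} = -4 + \sqrt{-54 + \sqrt{12}} = -4 + \sqrt{-54 + 2 \sqrt{3}}$)
$-35014 + Y{\left(q{\left(5 \right)},\left(-1\right) \left(-9\right) \right)} = -35014 - \left(4 - i \sqrt{54 - 2 \sqrt{3}}\right) = -35018 + i \sqrt{54 - 2 \sqrt{3}}$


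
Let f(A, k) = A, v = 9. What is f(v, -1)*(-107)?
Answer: -963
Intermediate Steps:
f(v, -1)*(-107) = 9*(-107) = -963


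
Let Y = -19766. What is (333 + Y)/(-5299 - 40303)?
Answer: 19433/45602 ≈ 0.42614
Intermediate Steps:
(333 + Y)/(-5299 - 40303) = (333 - 19766)/(-5299 - 40303) = -19433/(-45602) = -19433*(-1/45602) = 19433/45602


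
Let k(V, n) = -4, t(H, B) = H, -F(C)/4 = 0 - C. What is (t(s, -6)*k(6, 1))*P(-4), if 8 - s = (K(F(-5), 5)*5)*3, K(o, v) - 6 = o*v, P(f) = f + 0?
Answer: 22688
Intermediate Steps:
F(C) = 4*C (F(C) = -4*(0 - C) = -(-4)*C = 4*C)
P(f) = f
K(o, v) = 6 + o*v
s = 1418 (s = 8 - (6 + (4*(-5))*5)*5*3 = 8 - (6 - 20*5)*5*3 = 8 - (6 - 100)*5*3 = 8 - (-94*5)*3 = 8 - (-470)*3 = 8 - 1*(-1410) = 8 + 1410 = 1418)
(t(s, -6)*k(6, 1))*P(-4) = (1418*(-4))*(-4) = -5672*(-4) = 22688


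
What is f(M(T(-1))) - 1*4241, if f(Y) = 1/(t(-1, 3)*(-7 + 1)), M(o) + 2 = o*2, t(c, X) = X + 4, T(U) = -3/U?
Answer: -178123/42 ≈ -4241.0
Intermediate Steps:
t(c, X) = 4 + X
M(o) = -2 + 2*o (M(o) = -2 + o*2 = -2 + 2*o)
f(Y) = -1/42 (f(Y) = 1/((4 + 3)*(-7 + 1)) = 1/(7*(-6)) = 1/(-42) = -1/42)
f(M(T(-1))) - 1*4241 = -1/42 - 1*4241 = -1/42 - 4241 = -178123/42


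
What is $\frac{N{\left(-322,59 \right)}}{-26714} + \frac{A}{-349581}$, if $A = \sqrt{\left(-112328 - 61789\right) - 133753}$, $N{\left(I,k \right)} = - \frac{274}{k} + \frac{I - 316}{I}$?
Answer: $\frac{25293}{253756286} - \frac{i \sqrt{307870}}{349581} \approx 9.9674 \cdot 10^{-5} - 0.0015872 i$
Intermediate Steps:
$N{\left(I,k \right)} = - \frac{274}{k} + \frac{-316 + I}{I}$
$A = i \sqrt{307870}$ ($A = \sqrt{-174117 - 133753} = \sqrt{-307870} = i \sqrt{307870} \approx 554.86 i$)
$\frac{N{\left(-322,59 \right)}}{-26714} + \frac{A}{-349581} = \frac{1 - \frac{316}{-322} - \frac{274}{59}}{-26714} + \frac{i \sqrt{307870}}{-349581} = \left(1 - - \frac{158}{161} - \frac{274}{59}\right) \left(- \frac{1}{26714}\right) + i \sqrt{307870} \left(- \frac{1}{349581}\right) = \left(1 + \frac{158}{161} - \frac{274}{59}\right) \left(- \frac{1}{26714}\right) - \frac{i \sqrt{307870}}{349581} = \left(- \frac{25293}{9499}\right) \left(- \frac{1}{26714}\right) - \frac{i \sqrt{307870}}{349581} = \frac{25293}{253756286} - \frac{i \sqrt{307870}}{349581}$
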